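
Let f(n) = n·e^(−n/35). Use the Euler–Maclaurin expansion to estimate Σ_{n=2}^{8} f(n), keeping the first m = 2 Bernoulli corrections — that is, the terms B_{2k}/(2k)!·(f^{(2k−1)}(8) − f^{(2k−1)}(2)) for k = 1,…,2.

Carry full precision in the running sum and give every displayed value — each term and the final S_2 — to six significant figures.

S_2 ≈ 29.6961

Integral: ∫_2^8 x·e^(−x/35) dx = 25.5920.
Endpoint term: (f(2) + f(8))/2 = (1.88892 + 6.36536)/2 = 4.12714.
So far: 29.7192.
k=1: B_{2}/(2)! × [f^{(1)}(8) − f^{(1)}(2)] = 1/12 × (0.613802 − 0.890490) = -0.0230573.
After k=1: 29.6961.
k=2: B_{4}/(4)! × [f^{(3)}(8) − f^{(3)}(2)] = −1/720 × (0.00180012 − 0.00226890) = 6.51097e-07.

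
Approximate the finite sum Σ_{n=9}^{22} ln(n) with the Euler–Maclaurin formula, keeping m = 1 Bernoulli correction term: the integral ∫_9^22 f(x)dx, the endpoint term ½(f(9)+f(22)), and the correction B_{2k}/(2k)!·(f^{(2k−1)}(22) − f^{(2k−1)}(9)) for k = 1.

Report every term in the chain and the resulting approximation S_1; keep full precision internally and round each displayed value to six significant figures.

S_1 ≈ 37.8666

The integral term ∫_9^22 ln(x) dx = 35.2279.
Boundary: ½(f(9) + f(22)) = ½(2.19722 + 3.09104) = 2.64413.
Integral + boundary = 37.8720.
k=1: B_{2}/(2)! × [f^{(1)}(22) − f^{(1)}(9)] = 1/12 × (0.0454545 − 0.111111) = -0.00547138.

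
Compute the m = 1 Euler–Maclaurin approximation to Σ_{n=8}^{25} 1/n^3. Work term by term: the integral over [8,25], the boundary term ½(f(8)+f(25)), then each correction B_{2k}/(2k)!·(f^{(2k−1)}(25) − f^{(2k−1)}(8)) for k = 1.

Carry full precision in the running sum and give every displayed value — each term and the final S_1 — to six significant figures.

S_1 ≈ 0.00808146

Integral: ∫_8^25 1/x^3 dx = 0.00701250.
½[f(8) + f(25)] = ½[0.00195312 + 6.40000e-05] = 0.00100856.
Running total after boundary: 0.00802106.
Correction k=1: B_{2}/2! · (f^{(1)}(25) − f^{(1)}(8)) = 1/12 · (-7.68000e-06 − (-0.000732422)) = 6.03952e-05.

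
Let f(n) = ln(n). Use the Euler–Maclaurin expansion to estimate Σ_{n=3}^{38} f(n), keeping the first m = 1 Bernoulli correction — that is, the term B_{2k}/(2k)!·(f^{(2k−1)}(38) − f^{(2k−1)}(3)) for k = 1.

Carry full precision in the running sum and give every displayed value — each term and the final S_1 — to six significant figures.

S_1 ≈ 102.275

Integral: ∫_3^38 ln(x) dx = 99.9324.
Endpoint term: (f(3) + f(38))/2 = (1.09861 + 3.63759)/2 = 2.36810.
So far: 102.301.
k=1: B_{2}/(2)! × [f^{(1)}(38) − f^{(1)}(3)] = 1/12 × (0.0263158 − 0.333333) = -0.0255848.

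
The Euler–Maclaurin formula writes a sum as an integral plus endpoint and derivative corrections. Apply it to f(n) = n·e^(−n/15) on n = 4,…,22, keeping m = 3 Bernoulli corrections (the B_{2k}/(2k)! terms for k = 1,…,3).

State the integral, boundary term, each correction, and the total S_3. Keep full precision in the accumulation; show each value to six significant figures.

S_3 ≈ 94.2686

∫_4^22 x·e^(−x/15) dx evaluates to 90.2549.
½[f(4) + f(22)] = ½[3.06371 + 5.07525] = 4.06948.
So far: 94.3243.
Order-1 term: 1/12 · (-0.107657 − 0.561681) = -0.0557781.
Running total after k=1: 94.2686.
Order-2 term: −1/720 · (0.00157213 − 0.00930461) = 1.07396e-05.
Running total after k=2: 94.2686.
Order-3 term: 1/30240 · (1.61011e-05 − 7.16127e-05) = -1.83570e-09.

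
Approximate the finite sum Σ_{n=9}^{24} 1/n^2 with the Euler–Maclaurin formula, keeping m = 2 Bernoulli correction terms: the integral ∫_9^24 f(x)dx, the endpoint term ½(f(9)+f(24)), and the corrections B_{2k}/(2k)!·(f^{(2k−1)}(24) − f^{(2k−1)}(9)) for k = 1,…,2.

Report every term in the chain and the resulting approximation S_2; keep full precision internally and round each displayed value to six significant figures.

The integral term ∫_9^24 1/x^2 dx = 0.0694444.
Boundary: ½(f(9) + f(24)) = ½(0.0123457 + 0.00173611) = 0.00704090.
So far: 0.0764853.
Correction k=1: B_{2}/2! · (f^{(1)}(24) − f^{(1)}(9)) = 1/12 · (-0.000144676 − (-0.00274348)) = 0.000216567.
Partial sum through k=1: 0.0767019.
Correction k=2: B_{4}/4! · (f^{(3)}(24) − f^{(3)}(9)) = −1/720 · (-3.01408e-06 − (-0.000406442)) = -5.60317e-07.

S_2 ≈ 0.0767013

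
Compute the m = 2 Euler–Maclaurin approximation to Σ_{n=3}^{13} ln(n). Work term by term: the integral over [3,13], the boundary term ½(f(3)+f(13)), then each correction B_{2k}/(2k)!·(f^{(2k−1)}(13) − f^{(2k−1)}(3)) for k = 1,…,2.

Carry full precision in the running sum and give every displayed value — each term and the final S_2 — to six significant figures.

S_2 ≈ 21.8590

The integral term ∫_3^13 ln(x) dx = 20.0485.
Endpoint term: (f(3) + f(13))/2 = (1.09861 + 2.56495)/2 = 1.83178.
Integral + boundary = 21.8803.
Correction k=1: B_{2}/2! · (f^{(1)}(13) − f^{(1)}(3)) = 1/12 · (0.0769231 − 0.333333) = -0.0213675.
Partial sum through k=1: 21.8589.
Correction k=2: B_{4}/4! · (f^{(3)}(13) − f^{(3)}(3)) = −1/720 · (0.000910332 − 0.0740741) = 0.000101616.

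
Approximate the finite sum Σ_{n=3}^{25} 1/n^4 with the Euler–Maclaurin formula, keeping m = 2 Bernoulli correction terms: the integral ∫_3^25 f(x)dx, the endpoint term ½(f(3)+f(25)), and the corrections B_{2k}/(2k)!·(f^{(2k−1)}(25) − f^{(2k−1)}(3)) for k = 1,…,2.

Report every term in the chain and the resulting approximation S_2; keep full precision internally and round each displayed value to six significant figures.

∫_3^25 1/x^4 dx evaluates to 0.0123243.
½[f(3) + f(25)] = ½[0.0123457 + 2.56000e-06] = 0.00617412.
So far: 0.0184985.
k=1: B_{2}/(2)! × [f^{(1)}(25) − f^{(1)}(3)] = 1/12 × (-4.09600e-07 − (-0.0164609)) = 0.00137171.
After k=1: 0.0198702.
k=2: B_{4}/(4)! × [f^{(3)}(25) − f^{(3)}(3)] = −1/720 × (-1.96608e-08 − (-0.0548697)) = -7.62079e-05.

S_2 ≈ 0.0197940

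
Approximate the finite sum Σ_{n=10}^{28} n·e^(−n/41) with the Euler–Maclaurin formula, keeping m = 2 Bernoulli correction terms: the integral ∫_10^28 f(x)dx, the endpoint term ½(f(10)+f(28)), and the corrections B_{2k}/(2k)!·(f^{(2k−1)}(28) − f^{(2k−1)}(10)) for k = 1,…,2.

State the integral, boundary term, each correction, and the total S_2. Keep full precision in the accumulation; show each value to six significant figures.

S_2 ≈ 220.355

Integral: ∫_10^28 x·e^(−x/41) dx = 209.402.
Boundary: ½(f(10) + f(28)) = ½(7.83564 + 14.1438) = 10.9897.
Running total after boundary: 220.391.
Correction k=1: B_{2}/2! · (f^{(1)}(28) − f^{(1)}(10)) = 1/12 · (0.160165 − 0.592451) = -0.0360238.
After k=1: 220.355.
Correction k=2: B_{4}/4! · (f^{(3)}(28) − f^{(3)}(10)) = −1/720 · (0.000696275 − 0.00128470) = 8.17256e-07.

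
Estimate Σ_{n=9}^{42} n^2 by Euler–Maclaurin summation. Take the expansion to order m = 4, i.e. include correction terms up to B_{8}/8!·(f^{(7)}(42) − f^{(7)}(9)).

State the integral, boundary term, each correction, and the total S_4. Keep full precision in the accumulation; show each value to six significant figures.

The integral term ∫_9^42 x^2 dx = 24453.0.
Boundary: ½(f(9) + f(42)) = ½(81.0000 + 1764.00) = 922.500.
So far: 25375.5.
k=1: B_{2}/(2)! × [f^{(1)}(42) − f^{(1)}(9)] = 1/12 × (84.0000 − 18.0000) = 5.50000.
Partial sum through k=1: 25381.0.
k=2: B_{4}/(4)! × [f^{(3)}(42) − f^{(3)}(9)] = −1/720 × (0.00000 − 0.00000) = 0.00000.
Partial sum through k=2: 25381.0.
k=3: B_{6}/(6)! × [f^{(5)}(42) − f^{(5)}(9)] = 1/30240 × (0.00000 − 0.00000) = 0.00000.
Partial sum through k=3: 25381.0.
k=4: B_{8}/(8)! × [f^{(7)}(42) − f^{(7)}(9)] = −1/1209600 × (0.00000 − 0.00000) = 0.00000.

S_4 ≈ 25381.0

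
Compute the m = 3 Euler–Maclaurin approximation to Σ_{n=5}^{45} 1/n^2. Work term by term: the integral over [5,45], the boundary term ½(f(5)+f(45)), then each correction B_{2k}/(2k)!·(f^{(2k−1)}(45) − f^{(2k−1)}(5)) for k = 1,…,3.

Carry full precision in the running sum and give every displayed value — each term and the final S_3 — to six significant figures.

Integral: ∫_5^45 1/x^2 dx = 0.177778.
Endpoint term: (f(5) + f(45))/2 = (0.0400000 + 0.000493827)/2 = 0.0202469.
Integral + boundary = 0.198025.
Correction k=1: B_{2}/2! · (f^{(1)}(45) − f^{(1)}(5)) = 1/12 · (-2.19479e-05 − (-0.0160000)) = 0.00133150.
After k=1: 0.199356.
Correction k=2: B_{4}/4! · (f^{(3)}(45) − f^{(3)}(5)) = −1/720 · (-1.30061e-07 − (-0.00768000)) = -1.06665e-05.
After k=2: 0.199346.
Correction k=3: B_{6}/6! · (f^{(5)}(45) − f^{(5)}(5)) = 1/30240 · (-1.92684e-09 − (-0.00921600)) = 3.04762e-07.

S_3 ≈ 0.199346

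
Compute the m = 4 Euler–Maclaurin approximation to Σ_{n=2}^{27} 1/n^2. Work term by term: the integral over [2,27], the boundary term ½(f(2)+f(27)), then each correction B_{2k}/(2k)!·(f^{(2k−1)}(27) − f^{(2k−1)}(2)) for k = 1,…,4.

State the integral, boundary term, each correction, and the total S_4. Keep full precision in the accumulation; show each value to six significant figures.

S_4 ≈ 0.608553

Integral: ∫_2^27 1/x^2 dx = 0.462963.
Endpoint term: (f(2) + f(27))/2 = (0.250000 + 0.00137174)/2 = 0.125686.
Integral + boundary = 0.588649.
k=1: B_{2}/(2)! × [f^{(1)}(27) − f^{(1)}(2)] = 1/12 × (-0.000101611 − (-0.250000)) = 0.0208249.
Partial sum through k=1: 0.609474.
k=2: B_{4}/(4)! × [f^{(3)}(27) − f^{(3)}(2)] = −1/720 × (-1.67260e-06 − (-0.750000)) = -0.00104166.
Partial sum through k=2: 0.608432.
k=3: B_{6}/(6)! × [f^{(5)}(27) − f^{(5)}(2)] = 1/30240 × (-6.88313e-08 − (-5.62500)) = 0.000186012.
Partial sum through k=3: 0.608618.
k=4: B_{8}/(8)! × [f^{(7)}(27) − f^{(7)}(2)] = −1/1209600 × (-5.28745e-09 − (-78.7500)) = -6.51042e-05.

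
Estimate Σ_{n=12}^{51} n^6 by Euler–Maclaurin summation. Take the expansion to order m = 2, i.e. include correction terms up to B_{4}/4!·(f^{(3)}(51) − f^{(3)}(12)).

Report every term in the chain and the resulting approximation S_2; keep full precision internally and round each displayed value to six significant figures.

S_2 ≈ 1.37168e+11

∫_12^51 x^6 dx evaluates to 1.28196e+11.
Endpoint term: (f(12) + f(51))/2 = (2.98598e+06 + 1.75963e+10)/2 = 8.79964e+09.
Running total after boundary: 1.36996e+11.
k=1: B_{2}/(2)! × [f^{(1)}(51) − f^{(1)}(12)] = 1/12 × (2.07015e+09 − 1.49299e+06) = 1.72388e+08.
Partial sum through k=1: 1.37168e+11.
k=2: B_{4}/(4)! × [f^{(3)}(51) − f^{(3)}(12)] = −1/720 × (1.59181e+07 − 207360) = -21820.5.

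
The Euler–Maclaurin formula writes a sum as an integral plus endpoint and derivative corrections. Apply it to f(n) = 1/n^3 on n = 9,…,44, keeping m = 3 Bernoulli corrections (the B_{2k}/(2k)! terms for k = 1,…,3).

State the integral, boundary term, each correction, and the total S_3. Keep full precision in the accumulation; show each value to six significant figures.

S_3 ≈ 0.00664420

∫_9^44 1/x^3 dx evaluates to 0.00591458.
Endpoint term: (f(9) + f(44))/2 = (0.00137174 + 1.17393e-05)/2 = 0.000691741.
Integral + boundary = 0.00660632.
Correction k=1: B_{2}/2! · (f^{(1)}(44) − f^{(1)}(9)) = 1/12 · (-8.00406e-07 − (-0.000457247)) = 3.80372e-05.
After k=1: 0.00664435.
Correction k=2: B_{4}/4! · (f^{(3)}(44) − f^{(3)}(9)) = −1/720 · (-8.26866e-09 − (-0.000112901)) = -1.56795e-07.
After k=2: 0.00664420.
Correction k=3: B_{6}/6! · (f^{(5)}(44) − f^{(5)}(9)) = 1/30240 · (-1.79382e-10 − (-5.85410e-05)) = 1.93588e-09.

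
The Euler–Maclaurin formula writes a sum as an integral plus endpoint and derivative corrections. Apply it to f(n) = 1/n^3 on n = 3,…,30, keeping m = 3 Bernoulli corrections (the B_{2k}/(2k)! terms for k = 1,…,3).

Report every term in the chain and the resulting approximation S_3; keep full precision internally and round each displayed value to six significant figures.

The integral term ∫_3^30 1/x^3 dx = 0.0550000.
Endpoint term: (f(3) + f(30))/2 = (0.0370370 + 3.70370e-05)/2 = 0.0185370.
So far: 0.0735370.
k=1: B_{2}/(2)! × [f^{(1)}(30) − f^{(1)}(3)] = 1/12 × (-3.70370e-06 − (-0.0370370)) = 0.00308611.
Partial sum through k=1: 0.0766231.
k=2: B_{4}/(4)! × [f^{(3)}(30) − f^{(3)}(3)] = −1/720 × (-8.23045e-08 − (-0.0823045)) = -0.000114312.
Partial sum through k=2: 0.0765088.
k=3: B_{6}/(6)! × [f^{(5)}(30) − f^{(5)}(3)] = 1/30240 × (-3.84088e-09 − (-0.384088)) = 1.27013e-05.

S_3 ≈ 0.0765215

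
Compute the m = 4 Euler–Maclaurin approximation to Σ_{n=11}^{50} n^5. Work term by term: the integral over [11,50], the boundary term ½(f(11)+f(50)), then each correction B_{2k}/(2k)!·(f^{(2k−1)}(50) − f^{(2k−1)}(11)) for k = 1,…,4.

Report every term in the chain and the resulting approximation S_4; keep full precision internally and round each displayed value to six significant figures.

S_4 ≈ 2.76280e+09

Integral: ∫_11^50 x^5 dx = 2.60387e+09.
Endpoint term: (f(11) + f(50))/2 = (161051 + 3.12500e+08)/2 = 1.56331e+08.
Integral + boundary = 2.76020e+09.
Order-1 term: 1/12 · (3.12500e+07 − 73205.0) = 2.59807e+06.
Running total after k=1: 2.76280e+09.
Order-2 term: −1/720 · (150000 − 7260.00) = -198.250.
Running total after k=2: 2.76280e+09.
Order-3 term: 1/30240 · (120.000 − 120.000) = 0.00000.
Running total after k=3: 2.76280e+09.
Order-4 term: −1/1209600 · (0.00000 − 0.00000) = 0.00000.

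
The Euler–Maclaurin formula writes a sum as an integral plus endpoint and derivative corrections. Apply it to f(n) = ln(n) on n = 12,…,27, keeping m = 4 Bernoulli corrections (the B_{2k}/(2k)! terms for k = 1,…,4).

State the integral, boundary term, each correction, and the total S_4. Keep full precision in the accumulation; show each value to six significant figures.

The integral term ∫_12^27 ln(x) dx = 44.1687.
Endpoint term: (f(12) + f(27))/2 = (2.48491 + 3.29584)/2 = 2.89037.
So far: 47.0591.
Correction k=1: B_{2}/2! · (f^{(1)}(27) − f^{(1)}(12)) = 1/12 · (0.0370370 − 0.0833333) = -0.00385802.
Running total after k=1: 47.0552.
Correction k=2: B_{4}/4! · (f^{(3)}(27) − f^{(3)}(12)) = −1/720 · (0.000101611 − 0.00115741) = 1.46638e-06.
Running total after k=2: 47.0552.
Correction k=3: B_{6}/6! · (f^{(5)}(27) − f^{(5)}(12)) = 1/30240 · (1.67260e-06 − 9.64506e-05) = -3.13419e-09.
Running total after k=3: 47.0552.
Correction k=4: B_{8}/8! · (f^{(7)}(27) − f^{(7)}(12)) = −1/1209600 · (6.88313e-08 − 2.00939e-05) = 1.65551e-11.

S_4 ≈ 47.0552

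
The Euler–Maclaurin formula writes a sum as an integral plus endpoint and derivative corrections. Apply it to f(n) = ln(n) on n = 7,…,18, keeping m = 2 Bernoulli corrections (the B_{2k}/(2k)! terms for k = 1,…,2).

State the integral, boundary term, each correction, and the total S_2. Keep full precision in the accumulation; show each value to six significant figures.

The integral term ∫_7^18 ln(x) dx = 27.4053.
Endpoint term: (f(7) + f(18))/2 = (1.94591 + 2.89037)/2 = 2.41814.
Running total after boundary: 29.8235.
Order-1 term: 1/12 · (0.0555556 − 0.142857) = -0.00727513.
After k=1: 29.8162.
Order-2 term: −1/720 · (0.000342936 − 0.00583090) = 7.62218e-06.

S_2 ≈ 29.8162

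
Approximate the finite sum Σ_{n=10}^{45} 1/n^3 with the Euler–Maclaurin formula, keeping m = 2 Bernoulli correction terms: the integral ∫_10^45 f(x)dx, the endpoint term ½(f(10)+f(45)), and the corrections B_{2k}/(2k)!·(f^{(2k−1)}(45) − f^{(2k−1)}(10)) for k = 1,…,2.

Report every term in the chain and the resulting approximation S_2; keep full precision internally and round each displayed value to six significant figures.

S_2 ≈ 0.00528343

The integral term ∫_10^45 1/x^3 dx = 0.00475309.
Endpoint term: (f(10) + f(45))/2 = (0.00100000 + 1.09739e-05)/2 = 0.000505487.
So far: 0.00525857.
k=1: B_{2}/(2)! × [f^{(1)}(45) − f^{(1)}(10)] = 1/12 × (-7.31596e-07 − (-0.000300000)) = 2.49390e-05.
After k=1: 0.00528351.
k=2: B_{4}/(4)! × [f^{(3)}(45) − f^{(3)}(10)] = −1/720 × (-7.22564e-09 − (-6.00000e-05)) = -8.33233e-08.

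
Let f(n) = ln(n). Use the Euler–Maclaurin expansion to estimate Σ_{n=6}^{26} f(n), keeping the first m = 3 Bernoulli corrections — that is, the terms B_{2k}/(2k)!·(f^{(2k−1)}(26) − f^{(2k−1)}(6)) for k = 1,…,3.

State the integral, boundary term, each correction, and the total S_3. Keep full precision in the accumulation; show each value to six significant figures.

S_3 ≈ 56.4742

Integral: ∫_6^26 ln(x) dx = 53.9600.
Endpoint term: (f(6) + f(26))/2 = (1.79176 + 3.25810)/2 = 2.52493.
Running total after boundary: 56.4849.
Correction k=1: B_{2}/2! · (f^{(1)}(26) − f^{(1)}(6)) = 1/12 · (0.0384615 − 0.166667) = -0.0106838.
Partial sum through k=1: 56.4742.
Correction k=2: B_{4}/4! · (f^{(3)}(26) − f^{(3)}(6)) = −1/720 · (0.000113792 − 0.00925926) = 1.27020e-05.
Partial sum through k=2: 56.4742.
Correction k=3: B_{6}/6! · (f^{(5)}(26) − f^{(5)}(6)) = 1/30240 · (2.01997e-06 − 0.00308642) = -1.01997e-07.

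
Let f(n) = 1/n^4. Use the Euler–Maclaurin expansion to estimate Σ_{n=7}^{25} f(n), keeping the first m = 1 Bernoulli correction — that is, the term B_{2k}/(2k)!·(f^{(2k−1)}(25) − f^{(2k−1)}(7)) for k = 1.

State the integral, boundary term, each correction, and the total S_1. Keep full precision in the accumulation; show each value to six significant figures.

S_1 ≈ 0.00117981

Integral: ∫_7^25 1/x^4 dx = 0.000950484.
Boundary: ½(f(7) + f(25)) = ½(0.000416493 + 2.56000e-06) = 0.000209527.
Integral + boundary = 0.00116001.
Correction k=1: B_{2}/2! · (f^{(1)}(25) − f^{(1)}(7)) = 1/12 · (-4.09600e-07 − (-0.000237996)) = 1.97989e-05.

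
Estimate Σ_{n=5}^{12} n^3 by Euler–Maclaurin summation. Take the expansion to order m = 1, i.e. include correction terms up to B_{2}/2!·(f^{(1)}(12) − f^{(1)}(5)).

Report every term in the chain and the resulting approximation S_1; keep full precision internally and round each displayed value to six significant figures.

S_1 ≈ 5984.00

∫_5^12 x^3 dx evaluates to 5027.75.
Boundary: ½(f(5) + f(12)) = ½(125.000 + 1728.00) = 926.500.
Running total after boundary: 5954.25.
Correction k=1: B_{2}/2! · (f^{(1)}(12) − f^{(1)}(5)) = 1/12 · (432.000 − 75.0000) = 29.7500.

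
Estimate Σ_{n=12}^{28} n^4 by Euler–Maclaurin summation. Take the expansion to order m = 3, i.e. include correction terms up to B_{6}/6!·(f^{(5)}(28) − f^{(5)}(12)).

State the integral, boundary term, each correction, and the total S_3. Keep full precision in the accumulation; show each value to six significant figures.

S_3 ≈ 3.71674e+06

Integral: ∫_12^28 x^4 dx = 3.39231e+06.
Boundary: ½(f(12) + f(28)) = ½(20736.0 + 614656) = 317696.
Running total after boundary: 3.71000e+06.
k=1: B_{2}/(2)! × [f^{(1)}(28) − f^{(1)}(12)] = 1/12 × (87808.0 − 6912.00) = 6741.33.
After k=1: 3.71674e+06.
k=2: B_{4}/(4)! × [f^{(3)}(28) − f^{(3)}(12)] = −1/720 × (672.000 − 288.000) = -0.533333.
After k=2: 3.71674e+06.
k=3: B_{6}/(6)! × [f^{(5)}(28) − f^{(5)}(12)] = 1/30240 × (0.00000 − 0.00000) = 0.00000.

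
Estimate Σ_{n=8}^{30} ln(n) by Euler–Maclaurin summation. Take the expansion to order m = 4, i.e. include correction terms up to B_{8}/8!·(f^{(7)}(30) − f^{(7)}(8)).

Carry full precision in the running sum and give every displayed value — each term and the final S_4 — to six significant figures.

S_4 ≈ 66.1331

Integral: ∫_8^30 ln(x) dx = 63.4004.
Boundary: ½(f(8) + f(30)) = ½(2.07944 + 3.40120) = 2.74032.
So far: 66.1407.
k=1: B_{2}/(2)! × [f^{(1)}(30) − f^{(1)}(8)] = 1/12 × (0.0333333 − 0.125000) = -0.00763889.
After k=1: 66.1331.
k=2: B_{4}/(4)! × [f^{(3)}(30) − f^{(3)}(8)] = −1/720 × (7.40741e-05 − 0.00390625) = 5.32247e-06.
After k=2: 66.1331.
k=3: B_{6}/(6)! × [f^{(5)}(30) − f^{(5)}(8)] = 1/30240 × (9.87654e-07 − 0.000732422) = -2.41876e-08.
After k=3: 66.1331.
k=4: B_{8}/(8)! × [f^{(7)}(30) − f^{(7)}(8)] = −1/1209600 × (3.29218e-08 − 0.000343323) = 2.83804e-10.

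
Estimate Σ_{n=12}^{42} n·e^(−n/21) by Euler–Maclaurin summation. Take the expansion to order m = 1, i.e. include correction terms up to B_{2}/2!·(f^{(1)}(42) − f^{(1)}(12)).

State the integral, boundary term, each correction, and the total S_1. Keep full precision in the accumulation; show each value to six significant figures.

S_1 ≈ 218.500

The integral term ∫_12^42 x·e^(−x/21) dx = 212.301.
½[f(12) + f(42)] = ½[6.77662 + 5.68408] = 6.23035.
So far: 218.531.
k=1: B_{2}/(2)! × [f^{(1)}(42) − f^{(1)}(12)] = 1/12 × (-0.135335 − 0.242022) = -0.0314464.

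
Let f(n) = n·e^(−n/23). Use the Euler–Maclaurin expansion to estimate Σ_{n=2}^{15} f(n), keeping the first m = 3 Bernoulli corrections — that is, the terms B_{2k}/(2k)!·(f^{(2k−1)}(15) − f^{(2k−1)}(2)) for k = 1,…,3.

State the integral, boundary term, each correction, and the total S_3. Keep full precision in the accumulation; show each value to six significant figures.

∫_2^15 x·e^(−x/23) dx evaluates to 71.8350.
½[f(2) + f(15)] = ½[1.83343 + 7.81368] = 4.82356.
Running total after boundary: 76.6586.
k=1: B_{2}/(2)! × [f^{(1)}(15) − f^{(1)}(2)] = 1/12 × (0.181187 − 0.837002) = -0.0546513.
Running total after k=1: 76.6040.
k=2: B_{4}/(4)! × [f^{(3)}(15) − f^{(3)}(2)] = −1/720 × (0.00231193 − 0.00504808) = 3.80021e-06.
Running total after k=2: 76.6040.
k=3: B_{6}/(6)! × [f^{(5)}(15) − f^{(5)}(2)] = 1/30240 × (8.09329e-06 − 1.60944e-05) = -2.64587e-10.

S_3 ≈ 76.6040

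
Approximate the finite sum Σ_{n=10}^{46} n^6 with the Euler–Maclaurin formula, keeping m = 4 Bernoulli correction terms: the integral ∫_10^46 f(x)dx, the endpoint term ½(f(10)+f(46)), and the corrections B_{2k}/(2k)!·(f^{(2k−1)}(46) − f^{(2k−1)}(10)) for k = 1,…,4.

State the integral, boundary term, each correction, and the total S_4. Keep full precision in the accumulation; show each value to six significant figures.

Integral: ∫_10^46 x^6 dx = 6.22582e+10.
½[f(10) + f(46)] = ½[1.00000e+06 + 9.47430e+09] = 4.73765e+09.
Integral + boundary = 6.69959e+10.
Correction k=1: B_{2}/2! · (f^{(1)}(46) − f^{(1)}(10)) = 1/12 · (1.23578e+09 − 600000) = 1.02931e+08.
Running total after k=1: 6.70988e+10.
Correction k=2: B_{4}/4! · (f^{(3)}(46) − f^{(3)}(10)) = −1/720 · (1.16803e+07 − 120000) = -16056.0.
Running total after k=2: 6.70988e+10.
Correction k=3: B_{6}/6! · (f^{(5)}(46) − f^{(5)}(10)) = 1/30240 · (33120.0 − 7200.00) = 0.857143.
Running total after k=3: 6.70988e+10.
Correction k=4: B_{8}/8! · (f^{(7)}(46) − f^{(7)}(10)) = −1/1209600 · (0.00000 − 0.00000) = 0.00000.

S_4 ≈ 6.70988e+10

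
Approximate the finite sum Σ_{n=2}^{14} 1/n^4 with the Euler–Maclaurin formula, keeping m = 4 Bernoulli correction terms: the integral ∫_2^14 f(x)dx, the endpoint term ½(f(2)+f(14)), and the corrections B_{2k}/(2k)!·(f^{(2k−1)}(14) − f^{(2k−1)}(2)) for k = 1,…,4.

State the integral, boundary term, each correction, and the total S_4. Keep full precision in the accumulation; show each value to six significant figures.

S_4 ≈ 0.0821121

Integral: ∫_2^14 1/x^4 dx = 0.0415452.
Boundary: ½(f(2) + f(14)) = ½(0.0625000 + 2.60308e-05) = 0.0312630.
So far: 0.0728082.
Correction k=1: B_{2}/2! · (f^{(1)}(14) − f^{(1)}(2)) = 1/12 · (-7.43738e-06 − (-0.125000)) = 0.0104160.
After k=1: 0.0832243.
Correction k=2: B_{4}/4! · (f^{(3)}(14) − f^{(3)}(2)) = −1/720 · (-1.13837e-06 − (-0.937500)) = -0.00130208.
After k=2: 0.0819222.
Correction k=3: B_{6}/6! · (f^{(5)}(14) − f^{(5)}(2)) = 1/30240 · (-3.25250e-07 − (-13.1250)) = 0.000434028.
After k=3: 0.0823562.
Correction k=4: B_{8}/8! · (f^{(7)}(14) − f^{(7)}(2)) = −1/1209600 · (-1.49349e-07 − (-295.312)) = -0.000244141.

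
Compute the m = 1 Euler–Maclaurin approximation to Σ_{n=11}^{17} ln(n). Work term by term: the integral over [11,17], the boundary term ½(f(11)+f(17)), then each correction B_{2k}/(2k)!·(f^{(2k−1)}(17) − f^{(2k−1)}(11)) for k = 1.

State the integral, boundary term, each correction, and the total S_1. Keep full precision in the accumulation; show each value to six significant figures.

S_1 ≈ 18.4007

The integral term ∫_11^17 ln(x) dx = 15.7878.
Endpoint term: (f(11) + f(17))/2 = (2.39790 + 2.83321)/2 = 2.61555.
So far: 18.4033.
Order-1 term: 1/12 · (0.0588235 − 0.0909091) = -0.00267380.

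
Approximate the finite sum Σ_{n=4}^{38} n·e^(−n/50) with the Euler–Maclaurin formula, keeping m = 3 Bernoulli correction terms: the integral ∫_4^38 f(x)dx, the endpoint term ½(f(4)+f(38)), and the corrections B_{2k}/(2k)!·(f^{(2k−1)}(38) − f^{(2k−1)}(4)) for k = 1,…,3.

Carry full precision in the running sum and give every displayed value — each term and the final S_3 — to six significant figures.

S_3 ≈ 445.352

The integral term ∫_4^38 x·e^(−x/50) dx = 434.682.
½[f(4) + f(38)] = ½[3.69247 + 17.7713] = 10.7319.
Integral + boundary = 445.414.
Correction k=1: B_{2}/2! · (f^{(1)}(38) − f^{(1)}(4)) = 1/12 · (0.112240 − 0.849267) = -0.0614189.
Running total after k=1: 445.352.
Correction k=2: B_{4}/4! · (f^{(3)}(38) − f^{(3)}(4)) = −1/720 · (0.000419029 − 0.00107820) = 9.15515e-07.
Running total after k=2: 445.352.
Correction k=3: B_{6}/6! · (f^{(5)}(38) − f^{(5)}(4)) = 1/30240 · (3.17265e-07 − 7.26677e-07) = -1.35388e-11.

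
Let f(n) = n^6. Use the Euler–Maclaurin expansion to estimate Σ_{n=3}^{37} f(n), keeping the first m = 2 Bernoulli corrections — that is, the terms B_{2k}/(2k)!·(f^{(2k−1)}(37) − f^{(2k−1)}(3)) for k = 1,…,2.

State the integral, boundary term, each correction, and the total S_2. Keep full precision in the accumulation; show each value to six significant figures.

The integral term ∫_3^37 x^6 dx = 1.35617e+10.
Boundary: ½(f(3) + f(37)) = ½(729.000 + 2.56573e+09) = 1.28286e+09.
Running total after boundary: 1.48446e+10.
Correction k=1: B_{2}/2! · (f^{(1)}(37) − f^{(1)}(3)) = 1/12 · (4.16064e+08 − 1458.00) = 3.46719e+07.
Running total after k=1: 1.48792e+10.
Correction k=2: B_{4}/4! · (f^{(3)}(37) − f^{(3)}(3)) = −1/720 · (6.07836e+06 − 3240.00) = -8437.67.

S_2 ≈ 1.48792e+10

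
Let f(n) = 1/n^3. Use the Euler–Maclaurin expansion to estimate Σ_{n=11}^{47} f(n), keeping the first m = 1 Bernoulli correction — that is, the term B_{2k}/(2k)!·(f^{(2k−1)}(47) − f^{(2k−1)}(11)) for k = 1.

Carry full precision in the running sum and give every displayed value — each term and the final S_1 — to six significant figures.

S_1 ≈ 0.00430338

∫_11^47 1/x^3 dx evaluates to 0.00390588.
½[f(11) + f(47)] = ½[0.000751315 + 9.63178e-06] = 0.000380473.
Integral + boundary = 0.00428636.
Order-1 term: 1/12 · (-6.14794e-07 − (-0.000204904)) = 1.70241e-05.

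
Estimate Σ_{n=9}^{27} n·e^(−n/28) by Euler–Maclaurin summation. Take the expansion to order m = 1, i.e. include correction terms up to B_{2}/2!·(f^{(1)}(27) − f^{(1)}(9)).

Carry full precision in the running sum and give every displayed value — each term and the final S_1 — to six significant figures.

S_1 ≈ 172.453

∫_9^27 x·e^(−x/28) dx evaluates to 164.083.
½[f(9) + f(27)] = ½[6.52601 + 10.2939] = 8.40995.
Integral + boundary = 172.493.
k=1: B_{2}/(2)! × [f^{(1)}(27) − f^{(1)}(9)] = 1/12 × (0.0136163 − 0.492041) = -0.0398687.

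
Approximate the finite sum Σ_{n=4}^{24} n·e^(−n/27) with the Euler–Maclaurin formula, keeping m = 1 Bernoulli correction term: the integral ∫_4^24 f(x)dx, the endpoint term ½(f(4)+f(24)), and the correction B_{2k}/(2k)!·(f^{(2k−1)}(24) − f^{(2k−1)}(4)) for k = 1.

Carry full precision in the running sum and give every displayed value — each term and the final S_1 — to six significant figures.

∫_4^24 x·e^(−x/27) dx evaluates to 155.646.
½[f(4) + f(24)] = ½[3.44921 + 9.86669] = 6.65795.
Integral + boundary = 162.304.
Correction k=1: B_{2}/2! · (f^{(1)}(24) − f^{(1)}(4)) = 1/12 · (0.0456791 − 0.734555) = -0.0574063.

S_1 ≈ 162.247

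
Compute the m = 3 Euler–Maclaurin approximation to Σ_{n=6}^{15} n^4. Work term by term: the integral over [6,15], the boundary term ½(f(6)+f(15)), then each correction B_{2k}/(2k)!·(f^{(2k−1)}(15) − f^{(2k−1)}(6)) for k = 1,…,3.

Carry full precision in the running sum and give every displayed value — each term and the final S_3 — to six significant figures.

S_3 ≈ 177333

∫_6^15 x^4 dx evaluates to 150320.
½[f(6) + f(15)] = ½[1296.00 + 50625.0] = 25960.5.
Integral + boundary = 176280.
k=1: B_{2}/(2)! × [f^{(1)}(15) − f^{(1)}(6)] = 1/12 × (13500.0 − 864.000) = 1053.00.
Running total after k=1: 177333.
k=2: B_{4}/(4)! × [f^{(3)}(15) − f^{(3)}(6)] = −1/720 × (360.000 − 144.000) = -0.300000.
Running total after k=2: 177333.
k=3: B_{6}/(6)! × [f^{(5)}(15) − f^{(5)}(6)] = 1/30240 × (0.00000 − 0.00000) = 0.00000.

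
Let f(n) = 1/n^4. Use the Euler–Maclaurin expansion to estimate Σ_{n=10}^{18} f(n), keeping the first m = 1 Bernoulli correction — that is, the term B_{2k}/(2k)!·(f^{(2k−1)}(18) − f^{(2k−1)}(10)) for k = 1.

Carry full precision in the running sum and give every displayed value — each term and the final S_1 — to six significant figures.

The integral term ∫_10^18 1/x^4 dx = 0.000276177.
½[f(10) + f(18)] = ½[0.000100000 + 9.52599e-06] = 5.47630e-05.
Integral + boundary = 0.000330940.
k=1: B_{2}/(2)! × [f^{(1)}(18) − f^{(1)}(10)] = 1/12 × (-2.11689e-06 − (-4.00000e-05)) = 3.15693e-06.

S_1 ≈ 0.000334097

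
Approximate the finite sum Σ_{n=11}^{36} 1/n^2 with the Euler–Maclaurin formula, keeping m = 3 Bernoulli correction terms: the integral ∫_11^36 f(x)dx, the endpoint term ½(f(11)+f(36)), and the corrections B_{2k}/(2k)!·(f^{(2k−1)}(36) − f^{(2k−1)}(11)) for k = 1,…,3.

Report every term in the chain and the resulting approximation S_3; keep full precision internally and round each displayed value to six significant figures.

S_3 ≈ 0.0677708

The integral term ∫_11^36 1/x^2 dx = 0.0631313.
Endpoint term: (f(11) + f(36))/2 = (0.00826446 + 0.000771605)/2 = 0.00451803.
Running total after boundary: 0.0676493.
k=1: B_{2}/(2)! × [f^{(1)}(36) − f^{(1)}(11)] = 1/12 × (-4.28669e-05 − (-0.00150263)) = 0.000121647.
Partial sum through k=1: 0.0677710.
k=2: B_{4}/(4)! × [f^{(3)}(36) − f^{(3)}(11)] = −1/720 × (-3.96916e-07 − (-0.000149021)) = -2.06423e-07.
Partial sum through k=2: 0.0677708.
k=3: B_{6}/(6)! × [f^{(5)}(36) − f^{(5)}(11)] = 1/30240 × (-9.18787e-09 − (-3.69474e-05)) = 1.22150e-09.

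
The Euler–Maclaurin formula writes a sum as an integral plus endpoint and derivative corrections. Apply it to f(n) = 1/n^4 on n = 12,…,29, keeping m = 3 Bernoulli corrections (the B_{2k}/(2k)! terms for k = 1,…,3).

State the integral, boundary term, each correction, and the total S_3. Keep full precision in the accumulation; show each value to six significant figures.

S_3 ≈ 0.000205372

The integral term ∫_12^29 1/x^4 dx = 0.000179234.
Endpoint term: (f(12) + f(29))/2 = (4.82253e-05 + 1.41387e-06)/2 = 2.48196e-05.
Running total after boundary: 0.000204053.
Correction k=1: B_{2}/2! · (f^{(1)}(29) − f^{(1)}(12)) = 1/12 · (-1.95016e-07 − (-1.60751e-05)) = 1.32334e-06.
Running total after k=1: 0.000205377.
Correction k=2: B_{4}/4! · (f^{(3)}(29) − f^{(3)}(12)) = −1/720 · (-6.95657e-09 − (-3.34898e-06)) = -4.64170e-09.
Running total after k=2: 0.000205372.
Correction k=3: B_{6}/6! · (f^{(5)}(29) − f^{(5)}(12)) = 1/30240 · (-4.63220e-10 − (-1.30238e-06)) = 4.30528e-11.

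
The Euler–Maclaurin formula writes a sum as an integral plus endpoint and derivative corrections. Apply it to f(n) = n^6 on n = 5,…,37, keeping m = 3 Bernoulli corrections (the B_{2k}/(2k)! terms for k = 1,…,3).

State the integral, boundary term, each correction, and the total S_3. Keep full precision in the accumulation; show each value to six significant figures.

S_3 ≈ 1.48792e+10

The integral term ∫_5^37 x^6 dx = 1.35617e+10.
Endpoint term: (f(5) + f(37))/2 = (15625.0 + 2.56573e+09)/2 = 1.28287e+09.
So far: 1.48446e+10.
Correction k=1: B_{2}/2! · (f^{(1)}(37) − f^{(1)}(5)) = 1/12 · (4.16064e+08 − 18750.0) = 3.46704e+07.
Running total after k=1: 1.48792e+10.
Correction k=2: B_{4}/4! · (f^{(3)}(37) − f^{(3)}(5)) = −1/720 · (6.07836e+06 − 15000.0) = -8421.33.
Running total after k=2: 1.48792e+10.
Correction k=3: B_{6}/6! · (f^{(5)}(37) − f^{(5)}(5)) = 1/30240 · (26640.0 − 3600.00) = 0.761905.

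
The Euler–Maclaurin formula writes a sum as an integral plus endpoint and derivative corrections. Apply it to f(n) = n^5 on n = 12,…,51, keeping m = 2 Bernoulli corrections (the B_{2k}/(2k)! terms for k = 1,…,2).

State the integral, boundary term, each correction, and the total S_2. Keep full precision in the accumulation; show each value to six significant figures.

The integral term ∫_12^51 x^5 dx = 2.93222e+09.
Boundary: ½(f(12) + f(51)) = ½(248832 + 3.45025e+08) = 1.72637e+08.
So far: 3.10485e+09.
Order-1 term: 1/12 · (3.38260e+07 − 103680) = 2.81019e+06.
Partial sum through k=1: 3.10766e+09.
Order-2 term: −1/720 · (156060 − 8640.00) = -204.750.

S_2 ≈ 3.10766e+09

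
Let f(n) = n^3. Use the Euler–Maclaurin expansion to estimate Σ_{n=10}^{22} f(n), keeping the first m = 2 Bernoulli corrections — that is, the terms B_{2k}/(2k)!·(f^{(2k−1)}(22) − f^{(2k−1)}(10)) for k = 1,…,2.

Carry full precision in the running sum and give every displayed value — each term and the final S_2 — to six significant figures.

The integral term ∫_10^22 x^3 dx = 56064.0.
Endpoint term: (f(10) + f(22))/2 = (1000.00 + 10648.0)/2 = 5824.00.
Running total after boundary: 61888.0.
k=1: B_{2}/(2)! × [f^{(1)}(22) − f^{(1)}(10)] = 1/12 × (1452.00 − 300.000) = 96.0000.
After k=1: 61984.0.
k=2: B_{4}/(4)! × [f^{(3)}(22) − f^{(3)}(10)] = −1/720 × (6.00000 − 6.00000) = 0.00000.

S_2 ≈ 61984.0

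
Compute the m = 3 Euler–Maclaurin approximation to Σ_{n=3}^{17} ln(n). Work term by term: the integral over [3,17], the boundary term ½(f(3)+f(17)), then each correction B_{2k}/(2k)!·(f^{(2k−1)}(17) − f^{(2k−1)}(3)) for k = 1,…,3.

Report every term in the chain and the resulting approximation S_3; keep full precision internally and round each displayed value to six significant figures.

S_3 ≈ 32.8119

∫_3^17 ln(x) dx evaluates to 30.8688.
Boundary: ½(f(3) + f(17)) = ½(1.09861 + 2.83321) = 1.96591.
So far: 32.8347.
Correction k=1: B_{2}/2! · (f^{(1)}(17) − f^{(1)}(3)) = 1/12 · (0.0588235 − 0.333333) = -0.0228758.
After k=1: 32.8118.
Correction k=2: B_{4}/4! · (f^{(3)}(17) − f^{(3)}(3)) = −1/720 · (0.000407083 − 0.0740741) = 0.000102315.
After k=2: 32.8119.
Correction k=3: B_{6}/6! · (f^{(5)}(17) − f^{(5)}(3)) = 1/30240 · (1.69031e-05 − 0.0987654) = -3.26549e-06.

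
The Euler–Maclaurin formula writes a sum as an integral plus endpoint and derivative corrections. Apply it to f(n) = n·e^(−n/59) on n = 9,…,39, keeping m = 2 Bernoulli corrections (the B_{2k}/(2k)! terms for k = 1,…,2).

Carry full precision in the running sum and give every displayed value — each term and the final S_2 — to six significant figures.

S_2 ≈ 472.881

Integral: ∫_9^39 x·e^(−x/59) dx = 458.995.
Endpoint term: (f(9) + f(39))/2 = (7.72670 + 20.1367)/2 = 13.9317.
Running total after boundary: 472.927.
Order-1 term: 1/12 · (0.175026 − 0.727561) = -0.0460446.
After k=1: 472.881.
Order-2 term: −1/720 · (0.000346934 − 0.000702271) = 4.93524e-07.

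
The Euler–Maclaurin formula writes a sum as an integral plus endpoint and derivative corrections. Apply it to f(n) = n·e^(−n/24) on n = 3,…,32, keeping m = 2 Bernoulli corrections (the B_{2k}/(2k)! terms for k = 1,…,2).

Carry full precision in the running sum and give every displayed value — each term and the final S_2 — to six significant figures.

S_2 ≈ 223.053

The integral term ∫_3^32 x·e^(−x/24) dx = 217.583.
Boundary: ½(f(3) + f(32)) = ½(2.64749 + 8.43511) = 5.54130.
Running total after boundary: 223.125.
Order-1 term: 1/12 · (-0.0878657 − 0.772185) = -0.0716709.
After k=1: 223.053.
Order-2 term: −1/720 · (0.000762723 − 0.00440482) = 5.05847e-06.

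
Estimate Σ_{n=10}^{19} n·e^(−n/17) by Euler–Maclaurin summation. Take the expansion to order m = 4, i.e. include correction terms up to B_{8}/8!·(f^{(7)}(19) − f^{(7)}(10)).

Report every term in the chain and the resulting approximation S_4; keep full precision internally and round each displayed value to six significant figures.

S_4 ≈ 60.5932

∫_10^19 x·e^(−x/17) dx evaluates to 54.7320.
Boundary: ½(f(10) + f(19)) = ½(5.55306 + 6.21392) = 5.88349.
Running total after boundary: 60.6155.
Correction k=1: B_{2}/2! · (f^{(1)}(19) − f^{(1)}(10)) = 1/12 · (-0.0384763 − 0.228656) = -0.0222610.
After k=1: 60.5932.
Correction k=2: B_{4}/4! · (f^{(3)}(19) − f^{(3)}(10)) = −1/720 · (0.00213017 − 0.00463415) = 3.47774e-06.
After k=2: 60.5932.
Correction k=3: B_{6}/6! · (f^{(5)}(19) − f^{(5)}(10)) = 1/30240 · (1.52024e-05 − 2.93325e-05) = -4.67267e-10.
After k=3: 60.5932.
Correction k=4: B_{8}/8! · (f^{(7)}(19) − f^{(7)}(10)) = −1/1209600 · (7.97021e-08 − 1.47508e-07) = 5.60568e-14.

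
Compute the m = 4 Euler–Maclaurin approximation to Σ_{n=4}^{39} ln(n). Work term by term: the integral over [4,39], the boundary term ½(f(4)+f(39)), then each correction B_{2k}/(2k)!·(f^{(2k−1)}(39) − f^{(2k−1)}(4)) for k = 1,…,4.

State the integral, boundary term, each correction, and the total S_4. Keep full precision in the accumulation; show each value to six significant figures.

S_4 ≈ 104.840

The integral term ∫_4^39 ln(x) dx = 102.334.
½[f(4) + f(39)] = ½[1.38629 + 3.66356] = 2.52493.
So far: 104.859.
Order-1 term: 1/12 · (0.0256410 − 0.250000) = -0.0186966.
Partial sum through k=1: 104.840.
Order-2 term: −1/720 · (3.37160e-05 − 0.0312500) = 4.33559e-05.
Partial sum through k=2: 104.840.
Order-3 term: 1/30240 · (2.66004e-07 − 0.0234375) = -7.75041e-07.
Partial sum through k=3: 104.840.
Order-4 term: −1/1209600 · (5.24663e-09 − 0.0439453) = 3.63304e-08.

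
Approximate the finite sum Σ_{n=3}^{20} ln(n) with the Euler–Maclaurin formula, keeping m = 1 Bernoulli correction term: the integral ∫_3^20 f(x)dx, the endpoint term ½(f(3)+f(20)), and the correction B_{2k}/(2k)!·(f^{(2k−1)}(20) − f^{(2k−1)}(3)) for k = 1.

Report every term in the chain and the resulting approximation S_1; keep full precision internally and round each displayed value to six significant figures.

The integral term ∫_3^20 ln(x) dx = 39.6188.
Endpoint term: (f(3) + f(20))/2 = (1.09861 + 2.99573)/2 = 2.04717.
Integral + boundary = 41.6660.
Order-1 term: 1/12 · (0.0500000 − 0.333333) = -0.0236111.

S_1 ≈ 41.6424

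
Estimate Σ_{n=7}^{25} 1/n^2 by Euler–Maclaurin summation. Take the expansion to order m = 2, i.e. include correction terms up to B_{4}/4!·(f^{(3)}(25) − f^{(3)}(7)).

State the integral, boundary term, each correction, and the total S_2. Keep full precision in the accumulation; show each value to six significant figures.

The integral term ∫_7^25 1/x^2 dx = 0.102857.
½[f(7) + f(25)] = ½[0.0204082 + 0.00160000] = 0.0110041.
Integral + boundary = 0.113861.
Order-1 term: 1/12 · (-0.000128000 − (-0.00583090)) = 0.000475242.
Partial sum through k=1: 0.114336.
Order-2 term: −1/720 · (-2.45760e-06 − (-0.00142798)) = -1.97989e-06.

S_2 ≈ 0.114334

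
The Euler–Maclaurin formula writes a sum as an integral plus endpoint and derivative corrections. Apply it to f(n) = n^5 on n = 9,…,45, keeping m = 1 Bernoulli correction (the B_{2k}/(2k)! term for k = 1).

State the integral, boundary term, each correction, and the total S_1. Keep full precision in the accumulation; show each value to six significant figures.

Integral: ∫_9^45 x^5 dx = 1.38387e+09.
Endpoint term: (f(9) + f(45))/2 = (59049.0 + 1.84528e+08)/2 = 9.22936e+07.
Running total after boundary: 1.47617e+09.
Order-1 term: 1/12 · (2.05031e+07 − 32805.0) = 1.70586e+06.

S_1 ≈ 1.47787e+09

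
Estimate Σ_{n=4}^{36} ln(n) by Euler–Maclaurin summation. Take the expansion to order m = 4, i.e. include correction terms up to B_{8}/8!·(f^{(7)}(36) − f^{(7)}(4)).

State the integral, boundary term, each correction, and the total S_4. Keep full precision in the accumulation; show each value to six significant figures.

The integral term ∫_4^36 ln(x) dx = 91.4615.
Endpoint term: (f(4) + f(36))/2 = (1.38629 + 3.58352)/2 = 2.48491.
Integral + boundary = 93.9464.
Order-1 term: 1/12 · (0.0277778 − 0.250000) = -0.0185185.
Partial sum through k=1: 93.9279.
Order-2 term: −1/720 · (4.28669e-05 − 0.0312500) = 4.33432e-05.
Partial sum through k=2: 93.9279.
Order-3 term: 1/30240 · (3.96916e-07 − 0.0234375) = -7.75036e-07.
Partial sum through k=3: 93.9279.
Order-4 term: −1/1209600 · (9.18787e-09 − 0.0439453) = 3.63304e-08.

S_4 ≈ 93.9279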